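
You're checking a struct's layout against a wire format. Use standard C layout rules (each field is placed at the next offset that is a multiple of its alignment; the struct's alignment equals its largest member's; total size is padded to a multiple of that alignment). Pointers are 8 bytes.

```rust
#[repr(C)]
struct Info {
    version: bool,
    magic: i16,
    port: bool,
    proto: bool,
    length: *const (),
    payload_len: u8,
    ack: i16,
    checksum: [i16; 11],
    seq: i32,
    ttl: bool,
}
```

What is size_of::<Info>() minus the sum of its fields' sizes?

13

0..1  version  (1B, 1-aligned)
1..2  -- padding (1B)
2..4  magic  (2B, 2-aligned)
4..5  port  (1B, 1-aligned)
5..6  proto  (1B, 1-aligned)
6..8  -- padding (2B)
8..16  length  (8B, 8-aligned)
16..17  payload_len  (1B, 1-aligned)
17..18  -- padding (1B)
18..20  ack  (2B, 2-aligned)
20..42  checksum  (22B, 2-aligned)
42..44  -- padding (2B)
44..48  seq  (4B, 4-aligned)
48..49  ttl  (1B, 1-aligned)
49..56  -- tail padding (7B)
sizeof = 56, alignof = 8
data bytes 43, size 56 → padding 13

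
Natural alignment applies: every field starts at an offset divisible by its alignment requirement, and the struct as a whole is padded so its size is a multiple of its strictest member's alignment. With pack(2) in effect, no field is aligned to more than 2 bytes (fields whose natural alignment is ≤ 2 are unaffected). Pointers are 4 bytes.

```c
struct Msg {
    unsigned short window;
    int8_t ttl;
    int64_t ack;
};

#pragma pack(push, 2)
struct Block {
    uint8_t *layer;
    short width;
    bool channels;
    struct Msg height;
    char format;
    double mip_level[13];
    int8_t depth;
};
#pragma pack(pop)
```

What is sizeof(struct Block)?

Msg: 0..2  window  (2B, 2-aligned); 2..3  ttl  (1B, 1-aligned); 3..8  -- padding (5B); 8..16  ack  (8B, 8-aligned); sizeof = 16, alignof = 8
0..4  layer  (4B, 2-aligned)
4..6  width  (2B, 2-aligned)
6..7  channels  (1B, 1-aligned)
7..8  -- padding (1B)
8..24  height  (16B, 2-aligned)
24..25  format  (1B, 1-aligned)
25..26  -- padding (1B)
26..130  mip_level  (104B, 2-aligned)
130..131  depth  (1B, 1-aligned)
131..132  -- tail padding (1B)
sizeof = 132, alignof = 2

132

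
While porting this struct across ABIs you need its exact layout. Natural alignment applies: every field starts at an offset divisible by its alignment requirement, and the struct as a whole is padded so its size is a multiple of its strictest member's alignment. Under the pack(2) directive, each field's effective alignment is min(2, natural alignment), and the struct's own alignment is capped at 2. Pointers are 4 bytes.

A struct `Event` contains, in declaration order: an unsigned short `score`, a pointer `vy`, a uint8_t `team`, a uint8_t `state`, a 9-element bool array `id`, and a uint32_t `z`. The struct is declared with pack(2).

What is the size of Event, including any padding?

22

score at 0 (size 2, align 2) → ends 2
vy at 2 (size 4, align 2) → ends 6
team at 6 (size 1, align 1) → ends 7
state at 7 (size 1, align 1) → ends 8
id at 8 (size 9, align 1) → ends 17
pad 1 to align 2 for z
z at 18 (size 4, align 2) → ends 22
total 22 bytes, alignment 2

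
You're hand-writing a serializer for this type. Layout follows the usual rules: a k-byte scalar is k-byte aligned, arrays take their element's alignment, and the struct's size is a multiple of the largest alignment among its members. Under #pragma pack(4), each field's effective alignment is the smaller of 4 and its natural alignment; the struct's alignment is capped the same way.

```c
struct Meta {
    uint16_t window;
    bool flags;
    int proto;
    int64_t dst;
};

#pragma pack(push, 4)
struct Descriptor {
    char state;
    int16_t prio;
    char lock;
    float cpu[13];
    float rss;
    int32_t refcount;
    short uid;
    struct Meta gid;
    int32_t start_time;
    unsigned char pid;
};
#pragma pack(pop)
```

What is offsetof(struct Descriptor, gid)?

72

Meta: 0..2  window  (2B, 2-aligned); 2..3  flags  (1B, 1-aligned); 3..4  -- padding (1B); 4..8  proto  (4B, 4-aligned); 8..16  dst  (8B, 8-aligned); sizeof = 16, alignof = 8
0..1  state  (1B, 1-aligned)
1..2  -- padding (1B)
2..4  prio  (2B, 2-aligned)
4..5  lock  (1B, 1-aligned)
5..8  -- padding (3B)
8..60  cpu  (52B, 4-aligned)
60..64  rss  (4B, 4-aligned)
64..68  refcount  (4B, 4-aligned)
68..70  uid  (2B, 2-aligned)
70..72  -- padding (2B)
72..88  gid  (16B, 4-aligned)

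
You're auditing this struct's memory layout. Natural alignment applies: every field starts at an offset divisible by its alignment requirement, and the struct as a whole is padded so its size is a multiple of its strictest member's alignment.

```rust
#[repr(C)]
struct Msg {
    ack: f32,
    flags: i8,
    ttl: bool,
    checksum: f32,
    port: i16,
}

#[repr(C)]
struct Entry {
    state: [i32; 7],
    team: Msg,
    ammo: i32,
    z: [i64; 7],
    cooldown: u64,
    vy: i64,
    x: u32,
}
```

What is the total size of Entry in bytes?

Msg: ack at 0 (size 4, align 4) → ends 4; flags at 4 (size 1, align 1) → ends 5; ttl at 5 (size 1, align 1) → ends 6; pad 2 to align 4 for checksum; checksum at 8 (size 4, align 4) → ends 12; port at 12 (size 2, align 2) → ends 14; tail pad 2 to reach multiple of 4; total 16 bytes, alignment 4
state at 0 (size 28, align 4) → ends 28
team at 28 (size 16, align 4) → ends 44
ammo at 44 (size 4, align 4) → ends 48
z at 48 (size 56, align 8) → ends 104
cooldown at 104 (size 8, align 8) → ends 112
vy at 112 (size 8, align 8) → ends 120
x at 120 (size 4, align 4) → ends 124
tail pad 4 to reach multiple of 8
total 128 bytes, alignment 8

128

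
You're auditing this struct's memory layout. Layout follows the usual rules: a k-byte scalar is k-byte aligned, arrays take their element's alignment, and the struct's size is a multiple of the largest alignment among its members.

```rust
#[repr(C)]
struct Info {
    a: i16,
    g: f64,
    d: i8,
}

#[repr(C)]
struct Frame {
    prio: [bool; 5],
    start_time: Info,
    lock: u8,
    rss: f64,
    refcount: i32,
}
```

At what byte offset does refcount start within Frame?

48

Info: 0..2  a  (2B, 2-aligned); 2..8  -- padding (6B); 8..16  g  (8B, 8-aligned); 16..17  d  (1B, 1-aligned); 17..24  -- tail padding (7B); sizeof = 24, alignof = 8
0..5  prio  (5B, 1-aligned)
5..8  -- padding (3B)
8..32  start_time  (24B, 8-aligned)
32..33  lock  (1B, 1-aligned)
33..40  -- padding (7B)
40..48  rss  (8B, 8-aligned)
48..52  refcount  (4B, 4-aligned)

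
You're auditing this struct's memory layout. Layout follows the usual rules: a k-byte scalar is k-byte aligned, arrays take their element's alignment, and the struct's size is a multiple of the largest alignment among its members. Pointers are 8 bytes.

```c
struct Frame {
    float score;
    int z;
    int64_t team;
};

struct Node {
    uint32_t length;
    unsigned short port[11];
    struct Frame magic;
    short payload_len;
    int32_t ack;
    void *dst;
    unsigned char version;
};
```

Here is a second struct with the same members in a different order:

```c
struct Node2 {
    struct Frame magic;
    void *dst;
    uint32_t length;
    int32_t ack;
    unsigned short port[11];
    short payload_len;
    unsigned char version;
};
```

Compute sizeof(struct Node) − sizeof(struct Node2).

Frame: @0: score [4B, align 4] → 4; @4: z [4B, align 4] → 8; @8: team [8B, align 8] → 16; size 16, align 8
@0: length [4B, align 4] → 4
@4: port [22B, align 2] → 26
+6 pad (align 8)
@32: magic [16B, align 8] → 48
@48: payload_len [2B, align 2] → 50
+2 pad (align 4)
@52: ack [4B, align 4] → 56
@56: dst [8B, align 8] → 64
@64: version [1B, align 1] → 65
+7 tail pad (align 8)
size 72, align 8
— Node2 —
@0: magic [16B, align 8] → 16
@16: dst [8B, align 8] → 24
@24: length [4B, align 4] → 28
@28: ack [4B, align 4] → 32
@32: port [22B, align 2] → 54
@54: payload_len [2B, align 2] → 56
@56: version [1B, align 1] → 57
+7 tail pad (align 8)
size 64, align 8
72 − 64 = 8

8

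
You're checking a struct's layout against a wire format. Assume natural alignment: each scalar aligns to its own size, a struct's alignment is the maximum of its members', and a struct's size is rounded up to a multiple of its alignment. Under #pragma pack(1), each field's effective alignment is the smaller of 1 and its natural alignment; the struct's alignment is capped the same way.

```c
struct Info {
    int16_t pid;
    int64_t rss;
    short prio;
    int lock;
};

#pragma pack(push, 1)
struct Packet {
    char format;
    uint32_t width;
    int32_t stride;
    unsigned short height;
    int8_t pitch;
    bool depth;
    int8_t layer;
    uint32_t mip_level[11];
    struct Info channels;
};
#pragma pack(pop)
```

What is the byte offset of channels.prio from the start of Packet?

Info: 0..2  pid  (2B, 2-aligned); 2..8  -- padding (6B); 8..16  rss  (8B, 8-aligned); 16..18  prio  (2B, 2-aligned); 18..20  -- padding (2B); 20..24  lock  (4B, 4-aligned); sizeof = 24, alignof = 8
0..1  format  (1B, 1-aligned)
1..5  width  (4B, 1-aligned)
5..9  stride  (4B, 1-aligned)
9..11  height  (2B, 1-aligned)
11..12  pitch  (1B, 1-aligned)
12..13  depth  (1B, 1-aligned)
13..14  layer  (1B, 1-aligned)
14..58  mip_level  (44B, 1-aligned)
58..82  channels  (24B, 1-aligned)
within Info: prio at 16
58 + 16 = 74

74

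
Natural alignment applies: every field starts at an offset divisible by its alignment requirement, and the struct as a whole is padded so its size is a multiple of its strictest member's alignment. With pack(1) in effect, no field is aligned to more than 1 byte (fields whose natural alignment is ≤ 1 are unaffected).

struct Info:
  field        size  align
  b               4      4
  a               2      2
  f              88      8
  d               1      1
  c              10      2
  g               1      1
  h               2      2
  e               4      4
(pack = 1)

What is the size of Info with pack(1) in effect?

@0: b [4B, align 1] → 4
@4: a [2B, align 1] → 6
@6: f [88B, align 1] → 94
@94: d [1B, align 1] → 95
@95: c [10B, align 1] → 105
@105: g [1B, align 1] → 106
@106: h [2B, align 1] → 108
@108: e [4B, align 1] → 112
size 112, align 1

112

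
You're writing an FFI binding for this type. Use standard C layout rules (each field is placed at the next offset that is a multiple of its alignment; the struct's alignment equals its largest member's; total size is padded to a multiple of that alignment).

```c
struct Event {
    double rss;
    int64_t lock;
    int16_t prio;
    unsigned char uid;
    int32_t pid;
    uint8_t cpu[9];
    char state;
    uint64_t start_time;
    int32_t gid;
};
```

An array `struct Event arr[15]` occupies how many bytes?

840

0..8  rss  (8B, 8-aligned)
8..16  lock  (8B, 8-aligned)
16..18  prio  (2B, 2-aligned)
18..19  uid  (1B, 1-aligned)
19..20  -- padding (1B)
20..24  pid  (4B, 4-aligned)
24..33  cpu  (9B, 1-aligned)
33..34  state  (1B, 1-aligned)
34..40  -- padding (6B)
40..48  start_time  (8B, 8-aligned)
48..52  gid  (4B, 4-aligned)
52..56  -- tail padding (4B)
sizeof = 56, alignof = 8
array of 15: 15 × 56 = 840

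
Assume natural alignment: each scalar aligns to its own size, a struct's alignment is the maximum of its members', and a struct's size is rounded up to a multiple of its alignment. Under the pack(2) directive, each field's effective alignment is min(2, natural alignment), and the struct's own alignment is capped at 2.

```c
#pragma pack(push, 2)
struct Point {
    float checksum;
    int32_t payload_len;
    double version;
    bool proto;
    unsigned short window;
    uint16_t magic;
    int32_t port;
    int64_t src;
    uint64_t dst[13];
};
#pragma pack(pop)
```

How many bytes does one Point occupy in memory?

138

0..4  checksum  (4B, 2-aligned)
4..8  payload_len  (4B, 2-aligned)
8..16  version  (8B, 2-aligned)
16..17  proto  (1B, 1-aligned)
17..18  -- padding (1B)
18..20  window  (2B, 2-aligned)
20..22  magic  (2B, 2-aligned)
22..26  port  (4B, 2-aligned)
26..34  src  (8B, 2-aligned)
34..138  dst  (104B, 2-aligned)
sizeof = 138, alignof = 2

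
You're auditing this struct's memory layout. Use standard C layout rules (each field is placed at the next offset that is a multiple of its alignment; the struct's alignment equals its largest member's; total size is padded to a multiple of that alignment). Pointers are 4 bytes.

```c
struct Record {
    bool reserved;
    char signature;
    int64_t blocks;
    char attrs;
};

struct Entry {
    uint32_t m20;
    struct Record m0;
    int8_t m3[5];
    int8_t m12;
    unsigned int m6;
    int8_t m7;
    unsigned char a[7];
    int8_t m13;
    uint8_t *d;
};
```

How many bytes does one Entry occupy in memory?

Record: @0: reserved [1B, align 1] → 1; @1: signature [1B, align 1] → 2; +6 pad (align 8); @8: blocks [8B, align 8] → 16; @16: attrs [1B, align 1] → 17; +7 tail pad (align 8); size 24, align 8
@0: m20 [4B, align 4] → 4
+4 pad (align 8)
@8: m0 [24B, align 8] → 32
@32: m3 [5B, align 1] → 37
@37: m12 [1B, align 1] → 38
+2 pad (align 4)
@40: m6 [4B, align 4] → 44
@44: m7 [1B, align 1] → 45
@45: a [7B, align 1] → 52
@52: m13 [1B, align 1] → 53
+3 pad (align 4)
@56: d [4B, align 4] → 60
+4 tail pad (align 8)
size 64, align 8

64 bytes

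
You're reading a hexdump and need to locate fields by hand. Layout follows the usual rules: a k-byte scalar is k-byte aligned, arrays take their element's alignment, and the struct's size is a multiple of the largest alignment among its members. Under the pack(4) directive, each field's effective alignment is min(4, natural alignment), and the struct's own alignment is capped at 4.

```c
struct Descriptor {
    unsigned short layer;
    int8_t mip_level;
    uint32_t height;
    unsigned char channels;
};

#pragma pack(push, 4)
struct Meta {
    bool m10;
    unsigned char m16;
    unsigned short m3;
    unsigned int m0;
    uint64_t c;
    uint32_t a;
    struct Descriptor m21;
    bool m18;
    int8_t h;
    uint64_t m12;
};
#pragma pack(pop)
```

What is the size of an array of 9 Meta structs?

Descriptor: @0: layer [2B, align 2] → 2; @2: mip_level [1B, align 1] → 3; +1 pad (align 4); @4: height [4B, align 4] → 8; @8: channels [1B, align 1] → 9; +3 tail pad (align 4); size 12, align 4
@0: m10 [1B, align 1] → 1
@1: m16 [1B, align 1] → 2
@2: m3 [2B, align 2] → 4
@4: m0 [4B, align 4] → 8
@8: c [8B, align 4] → 16
@16: a [4B, align 4] → 20
@20: m21 [12B, align 4] → 32
@32: m18 [1B, align 1] → 33
@33: h [1B, align 1] → 34
+2 pad (align 4)
@36: m12 [8B, align 4] → 44
size 44, align 4
array of 9: 9 × 44 = 396

396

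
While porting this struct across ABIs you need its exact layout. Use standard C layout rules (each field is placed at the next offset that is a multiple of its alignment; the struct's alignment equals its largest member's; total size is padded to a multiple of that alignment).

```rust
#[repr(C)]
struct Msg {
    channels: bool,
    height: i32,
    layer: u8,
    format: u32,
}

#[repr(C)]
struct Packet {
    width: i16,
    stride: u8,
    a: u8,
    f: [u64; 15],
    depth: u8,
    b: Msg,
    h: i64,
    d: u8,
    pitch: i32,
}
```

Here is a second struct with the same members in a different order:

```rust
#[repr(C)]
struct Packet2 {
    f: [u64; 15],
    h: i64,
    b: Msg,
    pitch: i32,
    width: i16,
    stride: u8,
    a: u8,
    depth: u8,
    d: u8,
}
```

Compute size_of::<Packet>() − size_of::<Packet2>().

Msg: 0..1  channels  (1B, 1-aligned); 1..4  -- padding (3B); 4..8  height  (4B, 4-aligned); 8..9  layer  (1B, 1-aligned); 9..12  -- padding (3B); 12..16  format  (4B, 4-aligned); sizeof = 16, alignof = 4
0..2  width  (2B, 2-aligned)
2..3  stride  (1B, 1-aligned)
3..4  a  (1B, 1-aligned)
4..8  -- padding (4B)
8..128  f  (120B, 8-aligned)
128..129  depth  (1B, 1-aligned)
129..132  -- padding (3B)
132..148  b  (16B, 4-aligned)
148..152  -- padding (4B)
152..160  h  (8B, 8-aligned)
160..161  d  (1B, 1-aligned)
161..164  -- padding (3B)
164..168  pitch  (4B, 4-aligned)
sizeof = 168, alignof = 8
— Packet2 —
0..120  f  (120B, 8-aligned)
120..128  h  (8B, 8-aligned)
128..144  b  (16B, 4-aligned)
144..148  pitch  (4B, 4-aligned)
148..150  width  (2B, 2-aligned)
150..151  stride  (1B, 1-aligned)
151..152  a  (1B, 1-aligned)
152..153  depth  (1B, 1-aligned)
153..154  d  (1B, 1-aligned)
154..160  -- tail padding (6B)
sizeof = 160, alignof = 8
168 − 160 = 8

8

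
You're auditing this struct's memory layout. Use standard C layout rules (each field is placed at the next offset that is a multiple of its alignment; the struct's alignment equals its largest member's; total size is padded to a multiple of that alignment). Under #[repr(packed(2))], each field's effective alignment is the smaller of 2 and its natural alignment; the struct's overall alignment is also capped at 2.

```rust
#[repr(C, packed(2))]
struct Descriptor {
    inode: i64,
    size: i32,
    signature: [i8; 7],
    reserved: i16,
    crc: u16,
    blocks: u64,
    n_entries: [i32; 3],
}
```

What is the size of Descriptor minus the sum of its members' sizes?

1

inode at 0 (size 8, align 2) → ends 8
size at 8 (size 4, align 2) → ends 12
signature at 12 (size 7, align 1) → ends 19
pad 1 to align 2 for reserved
reserved at 20 (size 2, align 2) → ends 22
crc at 22 (size 2, align 2) → ends 24
blocks at 24 (size 8, align 2) → ends 32
n_entries at 32 (size 12, align 2) → ends 44
total 44 bytes, alignment 2
data bytes 43, size 44 → padding 1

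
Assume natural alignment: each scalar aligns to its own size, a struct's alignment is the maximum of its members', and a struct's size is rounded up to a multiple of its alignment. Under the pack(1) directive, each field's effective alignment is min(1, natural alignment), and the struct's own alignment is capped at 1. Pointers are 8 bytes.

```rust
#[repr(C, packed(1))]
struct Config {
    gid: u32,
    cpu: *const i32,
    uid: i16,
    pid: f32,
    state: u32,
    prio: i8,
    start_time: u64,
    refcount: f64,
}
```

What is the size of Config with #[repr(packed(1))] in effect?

39

@0: gid [4B, align 1] → 4
@4: cpu [8B, align 1] → 12
@12: uid [2B, align 1] → 14
@14: pid [4B, align 1] → 18
@18: state [4B, align 1] → 22
@22: prio [1B, align 1] → 23
@23: start_time [8B, align 1] → 31
@31: refcount [8B, align 1] → 39
size 39, align 1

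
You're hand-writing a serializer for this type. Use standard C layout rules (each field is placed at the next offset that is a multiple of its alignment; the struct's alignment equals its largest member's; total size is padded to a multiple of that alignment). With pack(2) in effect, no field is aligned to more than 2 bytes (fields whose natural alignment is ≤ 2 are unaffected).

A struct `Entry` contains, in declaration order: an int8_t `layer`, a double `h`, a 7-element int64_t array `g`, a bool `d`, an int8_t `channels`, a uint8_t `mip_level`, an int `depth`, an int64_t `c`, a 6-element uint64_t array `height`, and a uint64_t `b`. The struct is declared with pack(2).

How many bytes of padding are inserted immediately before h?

1

layer at 0 (size 1, align 1) → ends 1
pad 1 to align 2 for h
h at 2 (size 8, align 2) → ends 10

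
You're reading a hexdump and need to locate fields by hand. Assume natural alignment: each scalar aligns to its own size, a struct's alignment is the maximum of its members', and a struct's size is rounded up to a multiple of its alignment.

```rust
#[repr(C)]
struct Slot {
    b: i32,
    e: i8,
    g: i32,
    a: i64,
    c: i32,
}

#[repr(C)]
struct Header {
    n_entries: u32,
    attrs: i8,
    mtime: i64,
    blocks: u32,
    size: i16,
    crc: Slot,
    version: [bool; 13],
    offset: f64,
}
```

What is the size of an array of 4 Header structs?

320

Slot: b at 0 (size 4, align 4) → ends 4; e at 4 (size 1, align 1) → ends 5; pad 3 to align 4 for g; g at 8 (size 4, align 4) → ends 12; pad 4 to align 8 for a; a at 16 (size 8, align 8) → ends 24; c at 24 (size 4, align 4) → ends 28; tail pad 4 to reach multiple of 8; total 32 bytes, alignment 8
n_entries at 0 (size 4, align 4) → ends 4
attrs at 4 (size 1, align 1) → ends 5
pad 3 to align 8 for mtime
mtime at 8 (size 8, align 8) → ends 16
blocks at 16 (size 4, align 4) → ends 20
size at 20 (size 2, align 2) → ends 22
pad 2 to align 8 for crc
crc at 24 (size 32, align 8) → ends 56
version at 56 (size 13, align 1) → ends 69
pad 3 to align 8 for offset
offset at 72 (size 8, align 8) → ends 80
total 80 bytes, alignment 8
array of 4: 4 × 80 = 320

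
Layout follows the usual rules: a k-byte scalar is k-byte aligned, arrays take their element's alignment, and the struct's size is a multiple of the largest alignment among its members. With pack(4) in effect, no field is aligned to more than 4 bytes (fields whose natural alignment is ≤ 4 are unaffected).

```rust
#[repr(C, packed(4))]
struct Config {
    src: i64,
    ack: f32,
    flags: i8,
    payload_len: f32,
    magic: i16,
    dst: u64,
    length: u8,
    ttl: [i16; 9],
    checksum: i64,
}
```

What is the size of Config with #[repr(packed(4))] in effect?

60

src at 0 (size 8, align 4) → ends 8
ack at 8 (size 4, align 4) → ends 12
flags at 12 (size 1, align 1) → ends 13
pad 3 to align 4 for payload_len
payload_len at 16 (size 4, align 4) → ends 20
magic at 20 (size 2, align 2) → ends 22
pad 2 to align 4 for dst
dst at 24 (size 8, align 4) → ends 32
length at 32 (size 1, align 1) → ends 33
pad 1 to align 2 for ttl
ttl at 34 (size 18, align 2) → ends 52
checksum at 52 (size 8, align 4) → ends 60
total 60 bytes, alignment 4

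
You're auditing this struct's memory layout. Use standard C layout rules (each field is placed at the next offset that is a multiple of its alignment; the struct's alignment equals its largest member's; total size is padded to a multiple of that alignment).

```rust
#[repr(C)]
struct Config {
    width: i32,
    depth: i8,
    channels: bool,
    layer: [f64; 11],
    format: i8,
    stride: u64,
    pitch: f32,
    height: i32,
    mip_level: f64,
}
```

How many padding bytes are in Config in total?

9

width at 0 (size 4, align 4) → ends 4
depth at 4 (size 1, align 1) → ends 5
channels at 5 (size 1, align 1) → ends 6
pad 2 to align 8 for layer
layer at 8 (size 88, align 8) → ends 96
format at 96 (size 1, align 1) → ends 97
pad 7 to align 8 for stride
stride at 104 (size 8, align 8) → ends 112
pitch at 112 (size 4, align 4) → ends 116
height at 116 (size 4, align 4) → ends 120
mip_level at 120 (size 8, align 8) → ends 128
total 128 bytes, alignment 8
data bytes 119, size 128 → padding 9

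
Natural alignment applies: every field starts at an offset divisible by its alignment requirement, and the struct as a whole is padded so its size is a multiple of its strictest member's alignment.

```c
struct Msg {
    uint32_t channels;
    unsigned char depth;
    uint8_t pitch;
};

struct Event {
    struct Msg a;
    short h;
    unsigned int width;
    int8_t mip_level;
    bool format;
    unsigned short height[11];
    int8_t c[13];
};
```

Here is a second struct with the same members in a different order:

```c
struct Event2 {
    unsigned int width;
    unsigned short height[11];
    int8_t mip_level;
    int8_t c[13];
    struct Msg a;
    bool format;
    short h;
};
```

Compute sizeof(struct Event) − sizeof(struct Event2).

Msg: 0..4  channels  (4B, 4-aligned); 4..5  depth  (1B, 1-aligned); 5..6  pitch  (1B, 1-aligned); 6..8  -- tail padding (2B); sizeof = 8, alignof = 4
0..8  a  (8B, 4-aligned)
8..10  h  (2B, 2-aligned)
10..12  -- padding (2B)
12..16  width  (4B, 4-aligned)
16..17  mip_level  (1B, 1-aligned)
17..18  format  (1B, 1-aligned)
18..40  height  (22B, 2-aligned)
40..53  c  (13B, 1-aligned)
53..56  -- tail padding (3B)
sizeof = 56, alignof = 4
— Event2 —
0..4  width  (4B, 4-aligned)
4..26  height  (22B, 2-aligned)
26..27  mip_level  (1B, 1-aligned)
27..40  c  (13B, 1-aligned)
40..48  a  (8B, 4-aligned)
48..49  format  (1B, 1-aligned)
49..50  -- padding (1B)
50..52  h  (2B, 2-aligned)
sizeof = 52, alignof = 4
56 − 52 = 4

4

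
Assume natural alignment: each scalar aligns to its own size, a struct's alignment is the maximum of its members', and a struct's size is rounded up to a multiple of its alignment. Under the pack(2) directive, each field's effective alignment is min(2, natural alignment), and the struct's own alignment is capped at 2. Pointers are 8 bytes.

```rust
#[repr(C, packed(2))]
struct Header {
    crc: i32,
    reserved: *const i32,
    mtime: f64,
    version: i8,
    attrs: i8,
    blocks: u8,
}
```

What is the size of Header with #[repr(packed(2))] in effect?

24

0..4  crc  (4B, 2-aligned)
4..12  reserved  (8B, 2-aligned)
12..20  mtime  (8B, 2-aligned)
20..21  version  (1B, 1-aligned)
21..22  attrs  (1B, 1-aligned)
22..23  blocks  (1B, 1-aligned)
23..24  -- tail padding (1B)
sizeof = 24, alignof = 2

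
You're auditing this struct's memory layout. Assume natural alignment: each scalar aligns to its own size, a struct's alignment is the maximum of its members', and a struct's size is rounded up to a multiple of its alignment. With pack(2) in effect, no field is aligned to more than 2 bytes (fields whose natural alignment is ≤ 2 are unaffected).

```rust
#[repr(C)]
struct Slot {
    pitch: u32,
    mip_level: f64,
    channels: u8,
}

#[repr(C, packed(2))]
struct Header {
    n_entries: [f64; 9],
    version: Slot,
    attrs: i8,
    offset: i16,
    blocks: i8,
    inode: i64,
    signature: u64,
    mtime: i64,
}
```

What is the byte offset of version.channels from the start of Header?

88

Slot: pitch at 0 (size 4, align 4) → ends 4; pad 4 to align 8 for mip_level; mip_level at 8 (size 8, align 8) → ends 16; channels at 16 (size 1, align 1) → ends 17; tail pad 7 to reach multiple of 8; total 24 bytes, alignment 8
n_entries at 0 (size 72, align 2) → ends 72
version at 72 (size 24, align 2) → ends 96
within Slot: channels at 16
72 + 16 = 88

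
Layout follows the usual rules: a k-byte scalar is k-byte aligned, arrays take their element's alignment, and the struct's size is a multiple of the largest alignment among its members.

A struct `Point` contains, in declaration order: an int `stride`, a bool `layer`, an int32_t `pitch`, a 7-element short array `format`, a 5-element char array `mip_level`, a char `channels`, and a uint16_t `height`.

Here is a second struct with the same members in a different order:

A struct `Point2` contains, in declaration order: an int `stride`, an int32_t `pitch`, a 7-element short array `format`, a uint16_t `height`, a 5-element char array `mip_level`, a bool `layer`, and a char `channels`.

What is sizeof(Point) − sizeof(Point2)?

0..4  stride  (4B, 4-aligned)
4..5  layer  (1B, 1-aligned)
5..8  -- padding (3B)
8..12  pitch  (4B, 4-aligned)
12..26  format  (14B, 2-aligned)
26..31  mip_level  (5B, 1-aligned)
31..32  channels  (1B, 1-aligned)
32..34  height  (2B, 2-aligned)
34..36  -- tail padding (2B)
sizeof = 36, alignof = 4
— Point2 —
0..4  stride  (4B, 4-aligned)
4..8  pitch  (4B, 4-aligned)
8..22  format  (14B, 2-aligned)
22..24  height  (2B, 2-aligned)
24..29  mip_level  (5B, 1-aligned)
29..30  layer  (1B, 1-aligned)
30..31  channels  (1B, 1-aligned)
31..32  -- tail padding (1B)
sizeof = 32, alignof = 4
36 − 32 = 4

4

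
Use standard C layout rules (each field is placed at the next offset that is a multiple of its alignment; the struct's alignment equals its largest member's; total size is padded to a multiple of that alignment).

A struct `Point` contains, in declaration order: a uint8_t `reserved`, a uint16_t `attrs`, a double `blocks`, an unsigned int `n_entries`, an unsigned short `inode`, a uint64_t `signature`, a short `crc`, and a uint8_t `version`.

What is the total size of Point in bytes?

40 bytes

0..1  reserved  (1B, 1-aligned)
1..2  -- padding (1B)
2..4  attrs  (2B, 2-aligned)
4..8  -- padding (4B)
8..16  blocks  (8B, 8-aligned)
16..20  n_entries  (4B, 4-aligned)
20..22  inode  (2B, 2-aligned)
22..24  -- padding (2B)
24..32  signature  (8B, 8-aligned)
32..34  crc  (2B, 2-aligned)
34..35  version  (1B, 1-aligned)
35..40  -- tail padding (5B)
sizeof = 40, alignof = 8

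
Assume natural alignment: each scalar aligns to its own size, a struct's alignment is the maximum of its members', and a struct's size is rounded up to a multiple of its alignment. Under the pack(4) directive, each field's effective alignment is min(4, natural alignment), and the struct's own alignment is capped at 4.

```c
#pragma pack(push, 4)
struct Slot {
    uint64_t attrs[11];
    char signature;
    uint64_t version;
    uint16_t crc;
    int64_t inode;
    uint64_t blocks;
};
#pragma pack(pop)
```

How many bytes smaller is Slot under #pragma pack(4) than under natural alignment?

8

natural layout:
  attrs at 0 (size 88, align 8) → ends 88
  signature at 88 (size 1, align 1) → ends 89
  pad 7 to align 8 for version
  version at 96 (size 8, align 8) → ends 104
  crc at 104 (size 2, align 2) → ends 106
  pad 6 to align 8 for inode
  inode at 112 (size 8, align 8) → ends 120
  blocks at 120 (size 8, align 8) → ends 128
  total 128 bytes, alignment 8
packed(4) layout:
  attrs at 0 (size 88, align 4) → ends 88
  signature at 88 (size 1, align 1) → ends 89
  pad 3 to align 4 for version
  version at 92 (size 8, align 4) → ends 100
  crc at 100 (size 2, align 2) → ends 102
  pad 2 to align 4 for inode
  inode at 104 (size 8, align 4) → ends 112
  blocks at 112 (size 8, align 4) → ends 120
  total 120 bytes, alignment 4
128 − 120 = 8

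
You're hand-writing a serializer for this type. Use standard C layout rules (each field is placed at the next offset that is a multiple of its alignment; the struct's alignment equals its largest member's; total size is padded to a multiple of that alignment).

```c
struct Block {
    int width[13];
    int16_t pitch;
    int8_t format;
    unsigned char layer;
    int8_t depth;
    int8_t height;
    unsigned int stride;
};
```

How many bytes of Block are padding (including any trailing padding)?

2

0..52  width  (52B, 4-aligned)
52..54  pitch  (2B, 2-aligned)
54..55  format  (1B, 1-aligned)
55..56  layer  (1B, 1-aligned)
56..57  depth  (1B, 1-aligned)
57..58  height  (1B, 1-aligned)
58..60  -- padding (2B)
60..64  stride  (4B, 4-aligned)
sizeof = 64, alignof = 4
data bytes 62, size 64 → padding 2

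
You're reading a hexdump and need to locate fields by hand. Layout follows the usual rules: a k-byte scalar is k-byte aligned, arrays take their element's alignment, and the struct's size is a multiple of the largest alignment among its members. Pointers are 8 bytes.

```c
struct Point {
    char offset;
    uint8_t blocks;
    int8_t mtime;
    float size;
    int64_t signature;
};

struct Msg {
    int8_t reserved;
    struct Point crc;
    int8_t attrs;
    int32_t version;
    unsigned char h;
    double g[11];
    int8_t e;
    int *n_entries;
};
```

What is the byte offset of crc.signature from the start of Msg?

16

Point: @0: offset [1B, align 1] → 1; @1: blocks [1B, align 1] → 2; @2: mtime [1B, align 1] → 3; +1 pad (align 4); @4: size [4B, align 4] → 8; @8: signature [8B, align 8] → 16; size 16, align 8
@0: reserved [1B, align 1] → 1
+7 pad (align 8)
@8: crc [16B, align 8] → 24
within Point: signature at 8
8 + 8 = 16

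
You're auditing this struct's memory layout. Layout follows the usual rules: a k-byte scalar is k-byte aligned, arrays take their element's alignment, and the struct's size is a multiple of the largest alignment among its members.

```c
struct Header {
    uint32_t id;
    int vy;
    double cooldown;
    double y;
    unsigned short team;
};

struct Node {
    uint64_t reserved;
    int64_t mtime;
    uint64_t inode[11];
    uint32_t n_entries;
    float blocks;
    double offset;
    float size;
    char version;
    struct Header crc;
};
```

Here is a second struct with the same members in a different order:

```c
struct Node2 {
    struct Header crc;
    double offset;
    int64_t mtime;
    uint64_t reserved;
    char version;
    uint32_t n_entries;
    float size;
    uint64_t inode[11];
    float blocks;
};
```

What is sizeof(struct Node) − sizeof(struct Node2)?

Header: id at 0 (size 4, align 4) → ends 4; vy at 4 (size 4, align 4) → ends 8; cooldown at 8 (size 8, align 8) → ends 16; y at 16 (size 8, align 8) → ends 24; team at 24 (size 2, align 2) → ends 26; tail pad 6 to reach multiple of 8; total 32 bytes, alignment 8
reserved at 0 (size 8, align 8) → ends 8
mtime at 8 (size 8, align 8) → ends 16
inode at 16 (size 88, align 8) → ends 104
n_entries at 104 (size 4, align 4) → ends 108
blocks at 108 (size 4, align 4) → ends 112
offset at 112 (size 8, align 8) → ends 120
size at 120 (size 4, align 4) → ends 124
version at 124 (size 1, align 1) → ends 125
pad 3 to align 8 for crc
crc at 128 (size 32, align 8) → ends 160
total 160 bytes, alignment 8
— Node2 —
crc at 0 (size 32, align 8) → ends 32
offset at 32 (size 8, align 8) → ends 40
mtime at 40 (size 8, align 8) → ends 48
reserved at 48 (size 8, align 8) → ends 56
version at 56 (size 1, align 1) → ends 57
pad 3 to align 4 for n_entries
n_entries at 60 (size 4, align 4) → ends 64
size at 64 (size 4, align 4) → ends 68
pad 4 to align 8 for inode
inode at 72 (size 88, align 8) → ends 160
blocks at 160 (size 4, align 4) → ends 164
tail pad 4 to reach multiple of 8
total 168 bytes, alignment 8
160 − 168 = -8

-8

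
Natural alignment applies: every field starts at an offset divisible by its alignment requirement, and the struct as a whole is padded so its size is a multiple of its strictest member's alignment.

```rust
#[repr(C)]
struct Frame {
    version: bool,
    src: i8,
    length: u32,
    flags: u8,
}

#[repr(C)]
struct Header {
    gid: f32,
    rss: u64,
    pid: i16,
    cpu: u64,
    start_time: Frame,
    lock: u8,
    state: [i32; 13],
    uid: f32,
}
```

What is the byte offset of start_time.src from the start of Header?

33

Frame: 0..1  version  (1B, 1-aligned); 1..2  src  (1B, 1-aligned); 2..4  -- padding (2B); 4..8  length  (4B, 4-aligned); 8..9  flags  (1B, 1-aligned); 9..12  -- tail padding (3B); sizeof = 12, alignof = 4
0..4  gid  (4B, 4-aligned)
4..8  -- padding (4B)
8..16  rss  (8B, 8-aligned)
16..18  pid  (2B, 2-aligned)
18..24  -- padding (6B)
24..32  cpu  (8B, 8-aligned)
32..44  start_time  (12B, 4-aligned)
within Frame: src at 1
32 + 1 = 33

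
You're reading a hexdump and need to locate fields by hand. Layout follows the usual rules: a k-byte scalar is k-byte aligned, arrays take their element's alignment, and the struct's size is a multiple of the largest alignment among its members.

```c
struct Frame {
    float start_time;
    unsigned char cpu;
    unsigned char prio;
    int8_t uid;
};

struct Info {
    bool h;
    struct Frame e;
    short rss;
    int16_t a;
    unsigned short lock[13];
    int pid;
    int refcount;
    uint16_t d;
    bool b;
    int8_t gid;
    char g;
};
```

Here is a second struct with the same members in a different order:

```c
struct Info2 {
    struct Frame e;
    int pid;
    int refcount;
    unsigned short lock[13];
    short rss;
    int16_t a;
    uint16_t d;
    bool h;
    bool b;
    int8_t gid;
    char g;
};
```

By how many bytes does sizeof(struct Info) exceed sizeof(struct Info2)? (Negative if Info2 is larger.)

Frame: @0: start_time [4B, align 4] → 4; @4: cpu [1B, align 1] → 5; @5: prio [1B, align 1] → 6; @6: uid [1B, align 1] → 7; +1 tail pad (align 4); size 8, align 4
@0: h [1B, align 1] → 1
+3 pad (align 4)
@4: e [8B, align 4] → 12
@12: rss [2B, align 2] → 14
@14: a [2B, align 2] → 16
@16: lock [26B, align 2] → 42
+2 pad (align 4)
@44: pid [4B, align 4] → 48
@48: refcount [4B, align 4] → 52
@52: d [2B, align 2] → 54
@54: b [1B, align 1] → 55
@55: gid [1B, align 1] → 56
@56: g [1B, align 1] → 57
+3 tail pad (align 4)
size 60, align 4
— Info2 —
@0: e [8B, align 4] → 8
@8: pid [4B, align 4] → 12
@12: refcount [4B, align 4] → 16
@16: lock [26B, align 2] → 42
@42: rss [2B, align 2] → 44
@44: a [2B, align 2] → 46
@46: d [2B, align 2] → 48
@48: h [1B, align 1] → 49
@49: b [1B, align 1] → 50
@50: gid [1B, align 1] → 51
@51: g [1B, align 1] → 52
size 52, align 4
60 − 52 = 8

8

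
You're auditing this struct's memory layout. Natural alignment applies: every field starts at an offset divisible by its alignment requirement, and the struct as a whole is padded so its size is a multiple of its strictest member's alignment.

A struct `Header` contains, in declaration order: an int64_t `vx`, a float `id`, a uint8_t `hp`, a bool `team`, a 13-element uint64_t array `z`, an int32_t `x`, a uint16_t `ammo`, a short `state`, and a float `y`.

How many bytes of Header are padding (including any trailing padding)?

6

vx at 0 (size 8, align 8) → ends 8
id at 8 (size 4, align 4) → ends 12
hp at 12 (size 1, align 1) → ends 13
team at 13 (size 1, align 1) → ends 14
pad 2 to align 8 for z
z at 16 (size 104, align 8) → ends 120
x at 120 (size 4, align 4) → ends 124
ammo at 124 (size 2, align 2) → ends 126
state at 126 (size 2, align 2) → ends 128
y at 128 (size 4, align 4) → ends 132
tail pad 4 to reach multiple of 8
total 136 bytes, alignment 8
data bytes 130, size 136 → padding 6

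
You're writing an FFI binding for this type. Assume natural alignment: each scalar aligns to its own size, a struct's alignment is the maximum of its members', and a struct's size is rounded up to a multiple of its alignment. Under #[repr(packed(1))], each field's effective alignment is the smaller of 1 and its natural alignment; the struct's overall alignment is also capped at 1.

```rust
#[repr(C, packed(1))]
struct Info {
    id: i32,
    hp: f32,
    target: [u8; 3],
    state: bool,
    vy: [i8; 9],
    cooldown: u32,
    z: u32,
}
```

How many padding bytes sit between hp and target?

id at 0 (size 4, align 1) → ends 4
hp at 4 (size 4, align 1) → ends 8
target at 8 (size 3, align 1) → ends 11

0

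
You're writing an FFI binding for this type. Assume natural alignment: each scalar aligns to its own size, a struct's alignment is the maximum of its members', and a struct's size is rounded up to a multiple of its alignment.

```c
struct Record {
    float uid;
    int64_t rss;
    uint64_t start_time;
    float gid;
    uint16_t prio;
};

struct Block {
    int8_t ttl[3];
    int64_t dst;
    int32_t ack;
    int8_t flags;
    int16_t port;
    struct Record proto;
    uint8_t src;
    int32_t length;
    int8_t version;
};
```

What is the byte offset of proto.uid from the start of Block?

24

Record: uid at 0 (size 4, align 4) → ends 4; pad 4 to align 8 for rss; rss at 8 (size 8, align 8) → ends 16; start_time at 16 (size 8, align 8) → ends 24; gid at 24 (size 4, align 4) → ends 28; prio at 28 (size 2, align 2) → ends 30; tail pad 2 to reach multiple of 8; total 32 bytes, alignment 8
ttl at 0 (size 3, align 1) → ends 3
pad 5 to align 8 for dst
dst at 8 (size 8, align 8) → ends 16
ack at 16 (size 4, align 4) → ends 20
flags at 20 (size 1, align 1) → ends 21
pad 1 to align 2 for port
port at 22 (size 2, align 2) → ends 24
proto at 24 (size 32, align 8) → ends 56
within Record: uid at 0
24 + 0 = 24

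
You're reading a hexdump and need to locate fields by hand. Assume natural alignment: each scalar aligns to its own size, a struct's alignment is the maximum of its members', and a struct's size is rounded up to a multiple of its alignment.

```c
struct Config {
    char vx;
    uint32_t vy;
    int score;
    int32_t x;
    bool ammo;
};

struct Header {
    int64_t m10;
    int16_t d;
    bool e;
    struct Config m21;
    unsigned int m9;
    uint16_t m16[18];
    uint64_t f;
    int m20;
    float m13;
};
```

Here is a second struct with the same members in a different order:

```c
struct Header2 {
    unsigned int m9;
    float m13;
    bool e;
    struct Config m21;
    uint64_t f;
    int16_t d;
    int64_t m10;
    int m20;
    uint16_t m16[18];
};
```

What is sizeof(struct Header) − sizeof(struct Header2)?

-8

Config: @0: vx [1B, align 1] → 1; +3 pad (align 4); @4: vy [4B, align 4] → 8; @8: score [4B, align 4] → 12; @12: x [4B, align 4] → 16; @16: ammo [1B, align 1] → 17; +3 tail pad (align 4); size 20, align 4
@0: m10 [8B, align 8] → 8
@8: d [2B, align 2] → 10
@10: e [1B, align 1] → 11
+1 pad (align 4)
@12: m21 [20B, align 4] → 32
@32: m9 [4B, align 4] → 36
@36: m16 [36B, align 2] → 72
@72: f [8B, align 8] → 80
@80: m20 [4B, align 4] → 84
@84: m13 [4B, align 4] → 88
size 88, align 8
— Header2 —
@0: m9 [4B, align 4] → 4
@4: m13 [4B, align 4] → 8
@8: e [1B, align 1] → 9
+3 pad (align 4)
@12: m21 [20B, align 4] → 32
@32: f [8B, align 8] → 40
@40: d [2B, align 2] → 42
+6 pad (align 8)
@48: m10 [8B, align 8] → 56
@56: m20 [4B, align 4] → 60
@60: m16 [36B, align 2] → 96
size 96, align 8
88 − 96 = -8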